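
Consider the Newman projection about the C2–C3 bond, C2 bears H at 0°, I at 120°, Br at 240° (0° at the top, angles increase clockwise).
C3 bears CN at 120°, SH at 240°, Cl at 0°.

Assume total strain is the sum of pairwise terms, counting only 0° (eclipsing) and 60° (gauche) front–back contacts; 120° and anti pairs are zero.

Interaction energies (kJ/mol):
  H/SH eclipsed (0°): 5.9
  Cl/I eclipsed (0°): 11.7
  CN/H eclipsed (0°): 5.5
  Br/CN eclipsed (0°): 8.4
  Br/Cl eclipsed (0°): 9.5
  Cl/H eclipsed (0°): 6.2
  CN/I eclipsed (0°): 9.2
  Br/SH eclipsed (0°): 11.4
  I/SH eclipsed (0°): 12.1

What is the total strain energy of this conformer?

26.8 kJ/mol

This conformer (eclipsed): H–Cl eclipsed, I–CN eclipsed, Br–SH eclipsed; 6.2 + 9.2 + 11.4 = 26.8 kJ/mol.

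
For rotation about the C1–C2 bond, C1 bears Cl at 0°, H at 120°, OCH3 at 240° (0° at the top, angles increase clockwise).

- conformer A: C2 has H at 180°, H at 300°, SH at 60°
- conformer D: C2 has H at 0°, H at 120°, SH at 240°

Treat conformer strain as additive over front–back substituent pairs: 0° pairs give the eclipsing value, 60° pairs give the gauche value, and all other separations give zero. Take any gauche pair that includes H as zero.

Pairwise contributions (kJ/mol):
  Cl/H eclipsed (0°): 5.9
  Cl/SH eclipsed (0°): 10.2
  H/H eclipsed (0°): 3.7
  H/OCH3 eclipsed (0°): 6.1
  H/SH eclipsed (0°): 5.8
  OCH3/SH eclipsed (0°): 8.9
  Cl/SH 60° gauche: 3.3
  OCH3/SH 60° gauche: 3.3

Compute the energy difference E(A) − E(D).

A (staggered): Cl(0°)/SH(60°) gauche 3.3 → 3.3 kJ/mol.
D (eclipsed): Cl(0°)/H(0°) eclipsed 5.9; H(120°)/H(120°) eclipsed 3.7; OCH3(240°)/SH(240°) eclipsed 8.9 → 18.5 kJ/mol.
E(A) − E(D) = 3.3 − 18.5 = -15.2 kJ/mol.

-15.2 kJ/mol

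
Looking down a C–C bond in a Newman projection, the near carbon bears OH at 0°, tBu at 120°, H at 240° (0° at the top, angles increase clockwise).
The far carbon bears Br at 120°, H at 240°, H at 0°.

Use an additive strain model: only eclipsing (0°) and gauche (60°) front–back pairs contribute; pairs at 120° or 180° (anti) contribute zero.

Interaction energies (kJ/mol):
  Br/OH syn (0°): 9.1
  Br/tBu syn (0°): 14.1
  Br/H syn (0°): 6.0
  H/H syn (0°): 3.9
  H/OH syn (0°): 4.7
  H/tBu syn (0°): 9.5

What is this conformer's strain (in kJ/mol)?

22.7 kJ/mol

This conformer (eclipsed): OH(0°)/H(0°) eclipsed 4.7; tBu(120°)/Br(120°) eclipsed 14.1; H(240°)/H(240°) eclipsed 3.9 → 22.7 kJ/mol.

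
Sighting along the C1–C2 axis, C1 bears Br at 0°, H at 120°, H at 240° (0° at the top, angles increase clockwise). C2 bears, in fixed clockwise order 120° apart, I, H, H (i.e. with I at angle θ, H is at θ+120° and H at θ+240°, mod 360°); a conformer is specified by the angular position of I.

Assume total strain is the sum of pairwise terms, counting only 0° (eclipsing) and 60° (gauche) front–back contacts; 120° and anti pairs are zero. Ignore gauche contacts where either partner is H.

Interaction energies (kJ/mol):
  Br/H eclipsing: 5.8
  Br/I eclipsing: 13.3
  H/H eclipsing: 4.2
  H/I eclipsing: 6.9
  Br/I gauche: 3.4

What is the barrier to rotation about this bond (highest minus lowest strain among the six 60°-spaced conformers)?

21.7 kJ/mol

I at 0° (eclipsed): Br(0°)/I(0°) eclipsed 13.3; H(120°)/H(120°) eclipsed 4.2; H(240°)/H(240°) eclipsed 4.2 → 21.7 kJ/mol.
I at 60° (staggered): Br(0°)/I(60°) gauche 3.4 → 3.4 kJ/mol.
I at 120° (eclipsed): Br(0°)/H(0°) eclipsed 5.8; H(120°)/I(120°) eclipsed 6.9; H(240°)/H(240°) eclipsed 4.2 → 16.9 kJ/mol.
I at 180° (staggered): no non-H gauche contacts → 0.0 kJ/mol.
I at 240° (eclipsed): Br(0°)/H(0°) eclipsed 5.8; H(120°)/H(120°) eclipsed 4.2; H(240°)/I(240°) eclipsed 6.9 → 16.9 kJ/mol.
I at 300° (staggered): Br(0°)/I(300°) gauche 3.4 → 3.4 kJ/mol.
Max at 0° (21.7 kJ/mol), min at 180° (0.0 kJ/mol); barrier = 21.7 kJ/mol.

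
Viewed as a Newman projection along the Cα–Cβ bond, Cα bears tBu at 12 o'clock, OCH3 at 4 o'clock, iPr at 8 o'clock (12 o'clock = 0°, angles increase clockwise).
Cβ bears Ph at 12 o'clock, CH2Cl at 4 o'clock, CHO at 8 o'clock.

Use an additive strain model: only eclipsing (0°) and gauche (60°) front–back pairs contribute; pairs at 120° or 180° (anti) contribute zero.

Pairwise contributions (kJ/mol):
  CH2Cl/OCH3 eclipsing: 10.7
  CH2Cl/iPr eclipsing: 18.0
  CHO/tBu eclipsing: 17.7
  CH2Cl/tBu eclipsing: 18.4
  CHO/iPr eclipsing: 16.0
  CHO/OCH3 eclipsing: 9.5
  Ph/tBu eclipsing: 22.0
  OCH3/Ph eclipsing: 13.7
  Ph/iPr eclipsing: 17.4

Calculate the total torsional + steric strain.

This conformer (eclipsed): tBu(0°)/Ph(0°) eclipsed 22.0; OCH3(120°)/CH2Cl(120°) eclipsed 10.7; iPr(240°)/CHO(240°) eclipsed 16.0 → 48.7 kJ/mol.

48.7 kJ/mol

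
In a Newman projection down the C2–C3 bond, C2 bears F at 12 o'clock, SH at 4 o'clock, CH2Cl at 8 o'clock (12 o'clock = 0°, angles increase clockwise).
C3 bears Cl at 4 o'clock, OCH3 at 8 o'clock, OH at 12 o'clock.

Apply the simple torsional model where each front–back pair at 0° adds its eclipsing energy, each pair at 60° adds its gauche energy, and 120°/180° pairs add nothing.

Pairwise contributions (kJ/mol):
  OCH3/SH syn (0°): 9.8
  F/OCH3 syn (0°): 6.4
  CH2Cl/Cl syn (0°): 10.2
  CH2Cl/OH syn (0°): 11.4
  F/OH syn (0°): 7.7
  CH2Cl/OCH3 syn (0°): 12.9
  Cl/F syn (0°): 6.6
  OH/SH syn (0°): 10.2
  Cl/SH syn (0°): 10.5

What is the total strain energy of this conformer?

31.1 kJ/mol

This conformer is eclipsed. F at 0° is eclipsed with OH at 0° (7.7); SH at 120° is eclipsed with Cl at 120° (10.5); CH2Cl at 240° is eclipsed with OCH3 at 240° (12.9). Total 31.1 kJ/mol.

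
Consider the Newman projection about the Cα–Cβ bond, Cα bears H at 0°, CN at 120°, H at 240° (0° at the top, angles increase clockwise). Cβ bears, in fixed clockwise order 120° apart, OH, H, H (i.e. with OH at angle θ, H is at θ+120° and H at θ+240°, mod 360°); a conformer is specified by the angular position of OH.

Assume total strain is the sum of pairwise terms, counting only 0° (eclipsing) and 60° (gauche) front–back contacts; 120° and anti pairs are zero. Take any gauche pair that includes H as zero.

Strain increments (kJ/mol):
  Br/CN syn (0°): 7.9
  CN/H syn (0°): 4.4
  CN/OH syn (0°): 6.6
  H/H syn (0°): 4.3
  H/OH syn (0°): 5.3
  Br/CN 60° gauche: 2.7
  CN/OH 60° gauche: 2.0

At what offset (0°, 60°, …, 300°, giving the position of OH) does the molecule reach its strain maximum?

120°

OH at 0° (eclipsed): H(0°)/OH(0°) eclipsed 5.3; CN(120°)/H(120°) eclipsed 4.4; H(240°)/H(240°) eclipsed 4.3 → 14.0 kJ/mol.
OH at 60° (staggered): CN(120°)/OH(60°) gauche 2.0 → 2.0 kJ/mol.
OH at 120° (eclipsed): H(0°)/H(0°) eclipsed 4.3; CN(120°)/OH(120°) eclipsed 6.6; H(240°)/H(240°) eclipsed 4.3 → 15.2 kJ/mol.
OH at 180° (staggered): CN(120°)/OH(180°) gauche 2.0 → 2.0 kJ/mol.
OH at 240° (eclipsed): H(0°)/H(0°) eclipsed 4.3; CN(120°)/H(120°) eclipsed 4.4; H(240°)/OH(240°) eclipsed 5.3 → 14.0 kJ/mol.
OH at 300° (staggered): no non-H gauche contacts → 0.0 kJ/mol.
The maximum (15.2 kJ/mol) occurs with OH at 120°.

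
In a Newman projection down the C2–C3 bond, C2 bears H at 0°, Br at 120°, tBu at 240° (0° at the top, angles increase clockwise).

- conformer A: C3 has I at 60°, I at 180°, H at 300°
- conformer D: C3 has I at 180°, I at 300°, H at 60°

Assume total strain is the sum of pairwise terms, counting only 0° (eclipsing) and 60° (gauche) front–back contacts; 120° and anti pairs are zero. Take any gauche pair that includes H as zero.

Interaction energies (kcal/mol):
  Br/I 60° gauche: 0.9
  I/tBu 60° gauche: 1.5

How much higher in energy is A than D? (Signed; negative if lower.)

-0.6 kcal/mol

A (staggered): Br(120°)/I(60°) gauche 0.9; Br(120°)/I(180°) gauche 0.9; tBu(240°)/I(180°) gauche 1.5 → 3.3 kcal/mol.
D (staggered): Br(120°)/I(180°) gauche 0.9; tBu(240°)/I(180°) gauche 1.5; tBu(240°)/I(300°) gauche 1.5 → 3.9 kcal/mol.
E(A) − E(D) = 3.3 − 3.9 = -0.6 kcal/mol.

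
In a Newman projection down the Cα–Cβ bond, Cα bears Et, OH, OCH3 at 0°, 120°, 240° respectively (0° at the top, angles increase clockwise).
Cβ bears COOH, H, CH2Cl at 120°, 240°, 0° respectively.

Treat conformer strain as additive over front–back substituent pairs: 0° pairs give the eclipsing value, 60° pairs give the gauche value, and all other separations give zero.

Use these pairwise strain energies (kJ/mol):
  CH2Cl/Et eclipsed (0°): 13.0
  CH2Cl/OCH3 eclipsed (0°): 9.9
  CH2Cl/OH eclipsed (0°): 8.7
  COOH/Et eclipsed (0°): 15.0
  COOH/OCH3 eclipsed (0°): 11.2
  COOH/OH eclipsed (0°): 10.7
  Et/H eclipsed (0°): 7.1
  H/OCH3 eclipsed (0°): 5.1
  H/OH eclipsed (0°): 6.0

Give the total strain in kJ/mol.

28.8 kJ/mol

This conformer (eclipsed): Et(0°)/CH2Cl(0°) eclipsed 13.0; OH(120°)/COOH(120°) eclipsed 10.7; OCH3(240°)/H(240°) eclipsed 5.1 → 28.8 kJ/mol.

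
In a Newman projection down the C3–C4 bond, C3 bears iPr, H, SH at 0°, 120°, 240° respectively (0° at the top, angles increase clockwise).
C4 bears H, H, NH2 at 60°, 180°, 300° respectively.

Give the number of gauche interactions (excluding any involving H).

Non-H gauche pairs: iPr(0°)/NH2(300°); SH(240°)/NH2(300°) — 2 interactions.

2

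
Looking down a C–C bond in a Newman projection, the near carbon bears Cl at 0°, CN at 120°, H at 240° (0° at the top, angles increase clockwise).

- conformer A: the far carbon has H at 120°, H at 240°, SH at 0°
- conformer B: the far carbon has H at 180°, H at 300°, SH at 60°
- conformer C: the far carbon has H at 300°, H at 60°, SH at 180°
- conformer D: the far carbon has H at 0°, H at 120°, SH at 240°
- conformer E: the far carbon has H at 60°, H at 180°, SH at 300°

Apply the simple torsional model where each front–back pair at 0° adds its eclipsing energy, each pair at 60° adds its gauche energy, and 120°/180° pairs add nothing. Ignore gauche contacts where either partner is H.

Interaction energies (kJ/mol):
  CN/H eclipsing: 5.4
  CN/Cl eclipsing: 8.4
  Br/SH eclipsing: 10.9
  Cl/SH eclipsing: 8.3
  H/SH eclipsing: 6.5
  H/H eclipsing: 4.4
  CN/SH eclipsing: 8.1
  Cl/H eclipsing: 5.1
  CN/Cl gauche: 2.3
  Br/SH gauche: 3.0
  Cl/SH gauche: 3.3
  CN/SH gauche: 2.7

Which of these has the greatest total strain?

A (eclipsed): Cl(0°)/SH(0°) eclipsed 8.3; CN(120°)/H(120°) eclipsed 5.4; H(240°)/H(240°) eclipsed 4.4 → 18.1 kJ/mol.
B (staggered): Cl(0°)/SH(60°) gauche 3.3; CN(120°)/SH(60°) gauche 2.7 → 6.0 kJ/mol.
C (staggered): CN(120°)/SH(180°) gauche 2.7 → 2.7 kJ/mol.
D (eclipsed): Cl(0°)/H(0°) eclipsed 5.1; CN(120°)/H(120°) eclipsed 5.4; H(240°)/SH(240°) eclipsed 6.5 → 17.0 kJ/mol.
E (staggered): Cl(0°)/SH(300°) gauche 3.3 → 3.3 kJ/mol.
A has the highest total (18.1 kJ/mol).

A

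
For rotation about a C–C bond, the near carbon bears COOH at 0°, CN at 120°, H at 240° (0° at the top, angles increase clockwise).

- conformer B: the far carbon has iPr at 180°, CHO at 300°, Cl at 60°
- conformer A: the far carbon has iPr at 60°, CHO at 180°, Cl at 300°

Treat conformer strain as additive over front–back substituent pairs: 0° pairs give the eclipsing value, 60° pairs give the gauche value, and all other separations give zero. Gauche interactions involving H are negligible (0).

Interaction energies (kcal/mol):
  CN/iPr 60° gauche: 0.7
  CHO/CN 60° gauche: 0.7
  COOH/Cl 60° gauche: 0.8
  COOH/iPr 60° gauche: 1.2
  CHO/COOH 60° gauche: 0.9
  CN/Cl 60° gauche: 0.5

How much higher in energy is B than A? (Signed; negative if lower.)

-0.5 kcal/mol

B (staggered): COOH(0°)/CHO(300°) gauche 0.9; COOH(0°)/Cl(60°) gauche 0.8; CN(120°)/iPr(180°) gauche 0.7; CN(120°)/Cl(60°) gauche 0.5 → 2.9 kcal/mol.
A (staggered): COOH(0°)/iPr(60°) gauche 1.2; COOH(0°)/Cl(300°) gauche 0.8; CN(120°)/iPr(60°) gauche 0.7; CN(120°)/CHO(180°) gauche 0.7 → 3.4 kcal/mol.
E(B) − E(A) = 2.9 − 3.4 = -0.5 kcal/mol.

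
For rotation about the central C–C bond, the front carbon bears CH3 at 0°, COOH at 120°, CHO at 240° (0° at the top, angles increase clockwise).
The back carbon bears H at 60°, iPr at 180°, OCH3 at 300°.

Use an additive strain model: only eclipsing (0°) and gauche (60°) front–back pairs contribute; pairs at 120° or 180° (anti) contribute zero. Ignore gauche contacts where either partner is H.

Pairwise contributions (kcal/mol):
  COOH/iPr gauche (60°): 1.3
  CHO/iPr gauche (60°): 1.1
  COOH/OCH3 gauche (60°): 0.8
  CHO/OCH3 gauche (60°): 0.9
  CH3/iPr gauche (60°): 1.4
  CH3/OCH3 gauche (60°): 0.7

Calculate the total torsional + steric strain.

4.0 kcal/mol

This conformer (staggered): CH3–OCH3 gauche, COOH–iPr gauche, CHO–iPr gauche, CHO–OCH3 gauche; 0.7 + 1.3 + 1.1 + 0.9 = 4.0 kcal/mol.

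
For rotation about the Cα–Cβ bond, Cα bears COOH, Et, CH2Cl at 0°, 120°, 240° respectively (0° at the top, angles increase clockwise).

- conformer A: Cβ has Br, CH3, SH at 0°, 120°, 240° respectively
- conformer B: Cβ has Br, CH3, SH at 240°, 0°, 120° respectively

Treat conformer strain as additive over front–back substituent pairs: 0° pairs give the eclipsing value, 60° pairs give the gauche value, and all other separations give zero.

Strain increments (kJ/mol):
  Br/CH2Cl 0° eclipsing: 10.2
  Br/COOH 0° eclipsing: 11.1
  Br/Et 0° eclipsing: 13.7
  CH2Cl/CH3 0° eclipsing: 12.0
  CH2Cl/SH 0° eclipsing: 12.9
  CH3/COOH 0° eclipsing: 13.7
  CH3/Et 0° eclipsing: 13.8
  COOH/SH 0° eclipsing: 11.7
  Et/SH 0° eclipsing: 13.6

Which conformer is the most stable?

A is eclipsed. COOH at 0° is eclipsed with Br at 0° (11.1); Et at 120° is eclipsed with CH3 at 120° (13.8); CH2Cl at 240° is eclipsed with SH at 240° (12.9). Total 37.8 kJ/mol.
B is eclipsed. COOH at 0° is eclipsed with CH3 at 0° (13.7); Et at 120° is eclipsed with SH at 120° (13.6); CH2Cl at 240° is eclipsed with Br at 240° (10.2). Total 37.5 kJ/mol.
B has the lowest total (37.5 kJ/mol).

B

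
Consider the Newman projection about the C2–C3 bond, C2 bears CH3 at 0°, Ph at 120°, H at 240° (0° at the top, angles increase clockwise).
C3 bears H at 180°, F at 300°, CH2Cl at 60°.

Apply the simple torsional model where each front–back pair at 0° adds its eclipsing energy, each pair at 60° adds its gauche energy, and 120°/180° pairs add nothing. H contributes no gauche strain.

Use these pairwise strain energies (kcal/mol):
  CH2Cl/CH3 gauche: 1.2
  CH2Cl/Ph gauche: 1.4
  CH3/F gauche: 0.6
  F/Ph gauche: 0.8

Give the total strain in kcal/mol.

3.2 kcal/mol

This conformer (staggered): CH3–F gauche, CH3–CH2Cl gauche, Ph–CH2Cl gauche; 0.6 + 1.2 + 1.4 = 3.2 kcal/mol.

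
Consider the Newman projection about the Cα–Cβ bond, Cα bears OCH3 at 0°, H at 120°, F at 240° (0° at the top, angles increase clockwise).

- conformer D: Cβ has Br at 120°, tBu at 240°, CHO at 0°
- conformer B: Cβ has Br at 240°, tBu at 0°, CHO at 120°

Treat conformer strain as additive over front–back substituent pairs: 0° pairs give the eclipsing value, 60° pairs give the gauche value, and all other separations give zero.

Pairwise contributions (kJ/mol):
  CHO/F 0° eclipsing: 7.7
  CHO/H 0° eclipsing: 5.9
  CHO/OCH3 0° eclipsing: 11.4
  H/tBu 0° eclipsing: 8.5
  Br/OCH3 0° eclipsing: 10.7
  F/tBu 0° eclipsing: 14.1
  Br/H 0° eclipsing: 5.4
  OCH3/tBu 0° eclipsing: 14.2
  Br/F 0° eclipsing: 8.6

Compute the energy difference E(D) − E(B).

+2.2 kJ/mol

D (eclipsed): OCH3(0°)/CHO(0°) eclipsed 11.4; H(120°)/Br(120°) eclipsed 5.4; F(240°)/tBu(240°) eclipsed 14.1 → 30.9 kJ/mol.
B (eclipsed): OCH3(0°)/tBu(0°) eclipsed 14.2; H(120°)/CHO(120°) eclipsed 5.9; F(240°)/Br(240°) eclipsed 8.6 → 28.7 kJ/mol.
E(D) − E(B) = 30.9 − 28.7 = +2.2 kJ/mol.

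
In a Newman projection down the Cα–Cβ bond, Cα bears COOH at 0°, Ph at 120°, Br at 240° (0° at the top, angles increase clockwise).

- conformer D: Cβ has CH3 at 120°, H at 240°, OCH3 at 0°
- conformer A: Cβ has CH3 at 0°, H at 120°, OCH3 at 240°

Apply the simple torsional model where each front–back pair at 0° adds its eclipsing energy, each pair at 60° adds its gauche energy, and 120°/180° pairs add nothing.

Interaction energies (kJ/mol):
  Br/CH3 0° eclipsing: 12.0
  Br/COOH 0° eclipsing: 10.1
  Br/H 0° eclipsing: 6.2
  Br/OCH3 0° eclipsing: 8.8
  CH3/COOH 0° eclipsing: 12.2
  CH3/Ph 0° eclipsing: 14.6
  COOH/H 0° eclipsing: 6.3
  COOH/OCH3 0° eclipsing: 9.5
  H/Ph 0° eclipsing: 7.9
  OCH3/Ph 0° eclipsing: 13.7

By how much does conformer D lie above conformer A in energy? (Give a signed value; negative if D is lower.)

+1.4 kJ/mol

D (eclipsed): COOH(0°)/OCH3(0°) eclipsed 9.5; Ph(120°)/CH3(120°) eclipsed 14.6; Br(240°)/H(240°) eclipsed 6.2 → 30.3 kJ/mol.
A (eclipsed): COOH(0°)/CH3(0°) eclipsed 12.2; Ph(120°)/H(120°) eclipsed 7.9; Br(240°)/OCH3(240°) eclipsed 8.8 → 28.9 kJ/mol.
E(D) − E(A) = 30.3 − 28.9 = +1.4 kJ/mol.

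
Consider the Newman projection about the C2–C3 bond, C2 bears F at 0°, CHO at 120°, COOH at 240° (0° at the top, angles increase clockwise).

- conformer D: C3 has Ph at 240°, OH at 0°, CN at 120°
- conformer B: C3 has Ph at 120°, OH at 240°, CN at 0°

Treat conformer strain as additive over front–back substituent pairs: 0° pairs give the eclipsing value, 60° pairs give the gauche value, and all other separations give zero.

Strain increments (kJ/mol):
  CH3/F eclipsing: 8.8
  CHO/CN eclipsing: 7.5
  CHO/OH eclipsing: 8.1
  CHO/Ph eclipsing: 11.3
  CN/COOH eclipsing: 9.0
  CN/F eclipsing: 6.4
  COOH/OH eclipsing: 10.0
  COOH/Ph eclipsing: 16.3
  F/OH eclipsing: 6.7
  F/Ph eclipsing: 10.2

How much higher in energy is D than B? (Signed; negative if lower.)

D is eclipsed. F at 0° is eclipsed with OH at 0° (6.7); CHO at 120° is eclipsed with CN at 120° (7.5); COOH at 240° is eclipsed with Ph at 240° (16.3). Total 30.5 kJ/mol.
B is eclipsed. F at 0° is eclipsed with CN at 0° (6.4); CHO at 120° is eclipsed with Ph at 120° (11.3); COOH at 240° is eclipsed with OH at 240° (10.0). Total 27.7 kJ/mol.
E(D) − E(B) = 30.5 − 27.7 = +2.8 kJ/mol.

+2.8 kJ/mol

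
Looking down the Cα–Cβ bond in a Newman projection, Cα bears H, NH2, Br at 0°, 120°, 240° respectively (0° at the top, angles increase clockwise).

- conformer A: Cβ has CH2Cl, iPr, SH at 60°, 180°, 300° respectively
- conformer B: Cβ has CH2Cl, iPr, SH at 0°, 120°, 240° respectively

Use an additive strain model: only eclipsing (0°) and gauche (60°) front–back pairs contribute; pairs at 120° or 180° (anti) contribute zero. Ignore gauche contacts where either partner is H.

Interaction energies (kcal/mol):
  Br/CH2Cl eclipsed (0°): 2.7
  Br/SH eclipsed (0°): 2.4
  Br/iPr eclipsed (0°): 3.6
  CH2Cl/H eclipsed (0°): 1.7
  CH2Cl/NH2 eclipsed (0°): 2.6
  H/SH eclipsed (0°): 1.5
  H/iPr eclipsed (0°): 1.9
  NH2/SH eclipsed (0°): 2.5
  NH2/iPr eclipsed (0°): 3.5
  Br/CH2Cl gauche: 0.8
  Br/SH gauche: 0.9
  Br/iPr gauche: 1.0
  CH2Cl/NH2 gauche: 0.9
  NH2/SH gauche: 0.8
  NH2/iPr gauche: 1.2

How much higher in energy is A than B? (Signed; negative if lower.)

-3.6 kcal/mol

A (staggered): NH2(120°)/CH2Cl(60°) gauche 0.9; NH2(120°)/iPr(180°) gauche 1.2; Br(240°)/iPr(180°) gauche 1.0; Br(240°)/SH(300°) gauche 0.9 → 4.0 kcal/mol.
B (eclipsed): H(0°)/CH2Cl(0°) eclipsed 1.7; NH2(120°)/iPr(120°) eclipsed 3.5; Br(240°)/SH(240°) eclipsed 2.4 → 7.6 kcal/mol.
E(A) − E(B) = 4.0 − 7.6 = -3.6 kcal/mol.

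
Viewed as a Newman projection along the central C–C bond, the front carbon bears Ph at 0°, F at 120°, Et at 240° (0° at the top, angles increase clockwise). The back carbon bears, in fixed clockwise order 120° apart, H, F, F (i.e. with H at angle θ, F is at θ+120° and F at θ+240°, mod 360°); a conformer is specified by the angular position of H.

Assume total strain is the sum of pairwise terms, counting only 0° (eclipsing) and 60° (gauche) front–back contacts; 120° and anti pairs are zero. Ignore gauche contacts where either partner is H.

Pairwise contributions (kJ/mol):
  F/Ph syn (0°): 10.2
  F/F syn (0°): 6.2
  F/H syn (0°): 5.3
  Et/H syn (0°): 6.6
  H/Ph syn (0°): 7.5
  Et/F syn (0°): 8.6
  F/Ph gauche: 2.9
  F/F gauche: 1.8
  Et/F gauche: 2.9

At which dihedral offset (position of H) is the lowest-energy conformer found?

H at 0° is eclipsed. Ph at 0° is eclipsed with H at 0° (7.5); F at 120° is eclipsed with F at 120° (6.2); Et at 240° is eclipsed with F at 240° (8.6). Total 22.3 kJ/mol.
H at 60° is staggered. Ph at 0° is gauche with F at 300° (2.9); F at 120° is gauche with F at 180° (1.8); Et at 240° is gauche with F at 180° (2.9); Et at 240° is gauche with F at 300° (2.9). Total 10.5 kJ/mol.
H at 120° is eclipsed. Ph at 0° is eclipsed with F at 0° (10.2); F at 120° is eclipsed with H at 120° (5.3); Et at 240° is eclipsed with F at 240° (8.6). Total 24.1 kJ/mol.
H at 180° is staggered. Ph at 0° is gauche with F at 300° (2.9); Ph at 0° is gauche with F at 60° (2.9); F at 120° is gauche with F at 60° (1.8); Et at 240° is gauche with F at 300° (2.9). Total 10.5 kJ/mol.
H at 240° is eclipsed. Ph at 0° is eclipsed with F at 0° (10.2); F at 120° is eclipsed with F at 120° (6.2); Et at 240° is eclipsed with H at 240° (6.6). Total 23.0 kJ/mol.
H at 300° is staggered. Ph at 0° is gauche with F at 60° (2.9); F at 120° is gauche with F at 60° (1.8); F at 120° is gauche with F at 180° (1.8); Et at 240° is gauche with F at 180° (2.9). Total 9.4 kJ/mol.
The minimum (9.4 kJ/mol) occurs with H at 300°.

300°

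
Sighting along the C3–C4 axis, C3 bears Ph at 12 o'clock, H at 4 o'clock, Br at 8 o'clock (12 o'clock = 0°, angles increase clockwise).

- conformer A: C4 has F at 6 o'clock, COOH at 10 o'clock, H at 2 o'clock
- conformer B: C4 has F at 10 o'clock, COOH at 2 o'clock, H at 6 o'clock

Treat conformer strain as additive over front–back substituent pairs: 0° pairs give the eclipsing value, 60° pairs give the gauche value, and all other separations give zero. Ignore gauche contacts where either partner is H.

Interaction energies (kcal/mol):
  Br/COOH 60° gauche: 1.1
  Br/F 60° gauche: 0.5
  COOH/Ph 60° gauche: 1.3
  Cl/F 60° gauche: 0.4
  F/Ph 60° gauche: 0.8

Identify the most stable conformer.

A (staggered): Ph–COOH gauche, Br–F gauche, Br–COOH gauche; 1.3 + 0.5 + 1.1 = 2.9 kcal/mol.
B (staggered): Ph–F gauche, Ph–COOH gauche, Br–F gauche; 0.8 + 1.3 + 0.5 = 2.6 kcal/mol.
B has the lowest total (2.6 kcal/mol).

B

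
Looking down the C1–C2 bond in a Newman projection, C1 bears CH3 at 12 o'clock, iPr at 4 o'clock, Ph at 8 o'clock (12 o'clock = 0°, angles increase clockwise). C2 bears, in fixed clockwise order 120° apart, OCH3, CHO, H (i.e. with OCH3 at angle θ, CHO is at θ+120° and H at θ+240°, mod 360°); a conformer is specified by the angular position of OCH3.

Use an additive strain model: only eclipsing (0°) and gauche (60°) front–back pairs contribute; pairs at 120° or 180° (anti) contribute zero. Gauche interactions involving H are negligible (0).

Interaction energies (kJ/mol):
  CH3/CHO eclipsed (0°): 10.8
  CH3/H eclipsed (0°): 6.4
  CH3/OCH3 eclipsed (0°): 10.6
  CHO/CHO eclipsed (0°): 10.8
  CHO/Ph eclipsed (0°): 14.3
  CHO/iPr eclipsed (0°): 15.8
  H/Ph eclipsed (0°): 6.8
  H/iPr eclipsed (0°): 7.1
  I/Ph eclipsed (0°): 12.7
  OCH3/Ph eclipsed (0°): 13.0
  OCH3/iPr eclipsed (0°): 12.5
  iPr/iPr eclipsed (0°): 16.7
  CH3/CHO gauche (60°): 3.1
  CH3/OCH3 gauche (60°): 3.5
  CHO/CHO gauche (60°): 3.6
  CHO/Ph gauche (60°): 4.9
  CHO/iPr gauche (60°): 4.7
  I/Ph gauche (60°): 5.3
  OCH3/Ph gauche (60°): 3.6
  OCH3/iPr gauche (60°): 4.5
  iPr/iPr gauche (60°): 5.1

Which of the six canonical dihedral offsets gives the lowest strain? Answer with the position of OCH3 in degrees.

OCH3 at 0° is eclipsed. CH3 at 0° is eclipsed with OCH3 at 0° (10.6); iPr at 120° is eclipsed with CHO at 120° (15.8); Ph at 240° is eclipsed with H at 240° (6.8). Total 33.2 kJ/mol.
OCH3 at 60° is staggered. CH3 at 0° is gauche with OCH3 at 60° (3.5); iPr at 120° is gauche with OCH3 at 60° (4.5); iPr at 120° is gauche with CHO at 180° (4.7); Ph at 240° is gauche with CHO at 180° (4.9). Total 17.6 kJ/mol.
OCH3 at 120° is eclipsed. CH3 at 0° is eclipsed with H at 0° (6.4); iPr at 120° is eclipsed with OCH3 at 120° (12.5); Ph at 240° is eclipsed with CHO at 240° (14.3). Total 33.2 kJ/mol.
OCH3 at 180° is staggered. CH3 at 0° is gauche with CHO at 300° (3.1); iPr at 120° is gauche with OCH3 at 180° (4.5); Ph at 240° is gauche with OCH3 at 180° (3.6); Ph at 240° is gauche with CHO at 300° (4.9). Total 16.1 kJ/mol.
OCH3 at 240° is eclipsed. CH3 at 0° is eclipsed with CHO at 0° (10.8); iPr at 120° is eclipsed with H at 120° (7.1); Ph at 240° is eclipsed with OCH3 at 240° (13.0). Total 30.9 kJ/mol.
OCH3 at 300° is staggered. CH3 at 0° is gauche with OCH3 at 300° (3.5); CH3 at 0° is gauche with CHO at 60° (3.1); iPr at 120° is gauche with CHO at 60° (4.7); Ph at 240° is gauche with OCH3 at 300° (3.6). Total 14.9 kJ/mol.
The minimum (14.9 kJ/mol) occurs with OCH3 at 300°.

300°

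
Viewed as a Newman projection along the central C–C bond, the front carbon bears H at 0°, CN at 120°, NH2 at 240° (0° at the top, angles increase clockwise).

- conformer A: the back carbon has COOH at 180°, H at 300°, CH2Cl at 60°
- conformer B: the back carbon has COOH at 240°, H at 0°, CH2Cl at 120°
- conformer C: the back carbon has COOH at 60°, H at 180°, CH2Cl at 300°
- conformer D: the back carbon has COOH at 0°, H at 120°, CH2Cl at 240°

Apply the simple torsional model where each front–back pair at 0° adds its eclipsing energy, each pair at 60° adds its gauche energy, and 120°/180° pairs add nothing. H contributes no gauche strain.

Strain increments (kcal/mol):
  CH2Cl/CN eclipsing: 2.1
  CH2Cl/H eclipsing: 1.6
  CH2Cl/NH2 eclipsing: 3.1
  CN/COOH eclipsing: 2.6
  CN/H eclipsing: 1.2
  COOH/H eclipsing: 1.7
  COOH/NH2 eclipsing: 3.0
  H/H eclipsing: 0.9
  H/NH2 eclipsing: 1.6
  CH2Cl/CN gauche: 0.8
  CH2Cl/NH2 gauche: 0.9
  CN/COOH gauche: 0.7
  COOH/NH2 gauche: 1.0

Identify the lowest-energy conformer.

C

A is staggered. CN at 120° is gauche with COOH at 180° (0.7); CN at 120° is gauche with CH2Cl at 60° (0.8); NH2 at 240° is gauche with COOH at 180° (1.0). Total 2.5 kcal/mol.
B is eclipsed. H at 0° is eclipsed with H at 0° (0.9); CN at 120° is eclipsed with CH2Cl at 120° (2.1); NH2 at 240° is eclipsed with COOH at 240° (3.0). Total 6.0 kcal/mol.
C is staggered. CN at 120° is gauche with COOH at 60° (0.7); NH2 at 240° is gauche with CH2Cl at 300° (0.9). Total 1.6 kcal/mol.
D is eclipsed. H at 0° is eclipsed with COOH at 0° (1.7); CN at 120° is eclipsed with H at 120° (1.2); NH2 at 240° is eclipsed with CH2Cl at 240° (3.1). Total 6.0 kcal/mol.
C has the lowest total (1.6 kcal/mol).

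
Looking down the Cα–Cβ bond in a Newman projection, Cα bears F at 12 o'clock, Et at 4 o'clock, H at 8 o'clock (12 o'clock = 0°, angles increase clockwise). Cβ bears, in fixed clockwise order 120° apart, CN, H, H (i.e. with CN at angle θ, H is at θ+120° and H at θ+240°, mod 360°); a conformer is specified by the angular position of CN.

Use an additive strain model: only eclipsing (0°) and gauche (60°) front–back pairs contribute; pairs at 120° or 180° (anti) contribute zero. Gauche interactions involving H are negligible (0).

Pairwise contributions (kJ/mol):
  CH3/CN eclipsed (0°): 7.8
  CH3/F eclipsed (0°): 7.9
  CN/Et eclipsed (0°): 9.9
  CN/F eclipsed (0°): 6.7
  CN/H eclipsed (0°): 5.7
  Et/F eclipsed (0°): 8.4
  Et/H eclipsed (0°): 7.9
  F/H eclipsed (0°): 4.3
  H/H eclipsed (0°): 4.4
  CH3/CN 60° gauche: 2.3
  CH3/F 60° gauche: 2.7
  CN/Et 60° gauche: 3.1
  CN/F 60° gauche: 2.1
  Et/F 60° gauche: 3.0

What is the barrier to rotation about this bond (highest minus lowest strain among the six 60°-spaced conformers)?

CN at 0° is eclipsed. F at 0° is eclipsed with CN at 0° (6.7); Et at 120° is eclipsed with H at 120° (7.9); H at 240° is eclipsed with H at 240° (4.4). Total 19.0 kJ/mol.
CN at 60° is staggered. F at 0° is gauche with CN at 60° (2.1); Et at 120° is gauche with CN at 60° (3.1). Total 5.2 kJ/mol.
CN at 120° is eclipsed. F at 0° is eclipsed with H at 0° (4.3); Et at 120° is eclipsed with CN at 120° (9.9); H at 240° is eclipsed with H at 240° (4.4). Total 18.6 kJ/mol.
CN at 180° is staggered. Et at 120° is gauche with CN at 180° (3.1). Total 3.1 kJ/mol.
CN at 240° is eclipsed. F at 0° is eclipsed with H at 0° (4.3); Et at 120° is eclipsed with H at 120° (7.9); H at 240° is eclipsed with CN at 240° (5.7). Total 17.9 kJ/mol.
CN at 300° is staggered. F at 0° is gauche with CN at 300° (2.1). Total 2.1 kJ/mol.
Max at 0° (19.0 kJ/mol), min at 300° (2.1 kJ/mol); barrier = 16.9 kJ/mol.

16.9 kJ/mol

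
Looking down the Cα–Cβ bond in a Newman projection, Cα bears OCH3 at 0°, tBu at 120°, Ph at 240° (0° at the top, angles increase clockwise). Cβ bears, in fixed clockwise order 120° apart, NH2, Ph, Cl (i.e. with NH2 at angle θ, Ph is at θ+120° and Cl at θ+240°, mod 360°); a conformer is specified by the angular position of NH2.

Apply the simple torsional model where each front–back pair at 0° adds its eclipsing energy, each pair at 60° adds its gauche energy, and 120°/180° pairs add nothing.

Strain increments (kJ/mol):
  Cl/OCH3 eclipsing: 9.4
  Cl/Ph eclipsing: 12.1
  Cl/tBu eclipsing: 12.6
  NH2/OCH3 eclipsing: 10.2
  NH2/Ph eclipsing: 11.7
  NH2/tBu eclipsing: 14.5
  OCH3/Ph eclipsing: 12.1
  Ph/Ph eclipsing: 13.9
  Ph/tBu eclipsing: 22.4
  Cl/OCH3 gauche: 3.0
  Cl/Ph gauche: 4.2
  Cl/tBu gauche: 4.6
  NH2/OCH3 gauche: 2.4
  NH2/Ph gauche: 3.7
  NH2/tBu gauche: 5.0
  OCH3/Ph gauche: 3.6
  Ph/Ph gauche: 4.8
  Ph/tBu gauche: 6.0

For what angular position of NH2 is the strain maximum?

NH2 at 0° (eclipsed): OCH3–NH2 eclipsed, tBu–Ph eclipsed, Ph–Cl eclipsed; 10.2 + 22.4 + 12.1 = 44.7 kJ/mol.
NH2 at 60° (staggered): OCH3–NH2 gauche, OCH3–Cl gauche, tBu–NH2 gauche, tBu–Ph gauche, Ph–Ph gauche, Ph–Cl gauche; 2.4 + 3.0 + 5.0 + 6.0 + 4.8 + 4.2 = 25.4 kJ/mol.
NH2 at 120° (eclipsed): OCH3–Cl eclipsed, tBu–NH2 eclipsed, Ph–Ph eclipsed; 9.4 + 14.5 + 13.9 = 37.8 kJ/mol.
NH2 at 180° (staggered): OCH3–Ph gauche, OCH3–Cl gauche, tBu–NH2 gauche, tBu–Cl gauche, Ph–NH2 gauche, Ph–Ph gauche; 3.6 + 3.0 + 5.0 + 4.6 + 3.7 + 4.8 = 24.7 kJ/mol.
NH2 at 240° (eclipsed): OCH3–Ph eclipsed, tBu–Cl eclipsed, Ph–NH2 eclipsed; 12.1 + 12.6 + 11.7 = 36.4 kJ/mol.
NH2 at 300° (staggered): OCH3–NH2 gauche, OCH3–Ph gauche, tBu–Ph gauche, tBu–Cl gauche, Ph–NH2 gauche, Ph–Cl gauche; 2.4 + 3.6 + 6.0 + 4.6 + 3.7 + 4.2 = 24.5 kJ/mol.
The maximum (44.7 kJ/mol) occurs with NH2 at 0°.

0°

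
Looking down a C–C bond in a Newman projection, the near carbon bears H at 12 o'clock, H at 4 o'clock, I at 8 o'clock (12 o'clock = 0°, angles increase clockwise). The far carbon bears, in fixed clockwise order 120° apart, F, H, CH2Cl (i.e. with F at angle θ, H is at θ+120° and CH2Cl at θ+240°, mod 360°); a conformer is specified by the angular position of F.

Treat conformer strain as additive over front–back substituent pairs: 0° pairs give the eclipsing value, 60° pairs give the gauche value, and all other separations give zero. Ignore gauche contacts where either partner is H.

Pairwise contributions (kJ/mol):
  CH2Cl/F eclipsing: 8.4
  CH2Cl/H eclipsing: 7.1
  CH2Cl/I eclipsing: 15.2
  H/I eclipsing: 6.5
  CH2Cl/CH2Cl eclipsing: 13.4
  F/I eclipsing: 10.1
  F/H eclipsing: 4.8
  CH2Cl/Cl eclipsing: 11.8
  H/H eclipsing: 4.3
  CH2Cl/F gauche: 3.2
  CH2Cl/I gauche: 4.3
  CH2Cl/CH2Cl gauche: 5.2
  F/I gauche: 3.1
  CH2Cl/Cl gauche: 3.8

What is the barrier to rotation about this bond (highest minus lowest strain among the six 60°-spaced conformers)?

21.2 kJ/mol

F at 0° (eclipsed): H(0°)/F(0°) eclipsed 4.8; H(120°)/H(120°) eclipsed 4.3; I(240°)/CH2Cl(240°) eclipsed 15.2 → 24.3 kJ/mol.
F at 60° (staggered): I(240°)/CH2Cl(300°) gauche 4.3 → 4.3 kJ/mol.
F at 120° (eclipsed): H(0°)/CH2Cl(0°) eclipsed 7.1; H(120°)/F(120°) eclipsed 4.8; I(240°)/H(240°) eclipsed 6.5 → 18.4 kJ/mol.
F at 180° (staggered): I(240°)/F(180°) gauche 3.1 → 3.1 kJ/mol.
F at 240° (eclipsed): H(0°)/H(0°) eclipsed 4.3; H(120°)/CH2Cl(120°) eclipsed 7.1; I(240°)/F(240°) eclipsed 10.1 → 21.5 kJ/mol.
F at 300° (staggered): I(240°)/F(300°) gauche 3.1; I(240°)/CH2Cl(180°) gauche 4.3 → 7.4 kJ/mol.
Max at 0° (24.3 kJ/mol), min at 180° (3.1 kJ/mol); barrier = 21.2 kJ/mol.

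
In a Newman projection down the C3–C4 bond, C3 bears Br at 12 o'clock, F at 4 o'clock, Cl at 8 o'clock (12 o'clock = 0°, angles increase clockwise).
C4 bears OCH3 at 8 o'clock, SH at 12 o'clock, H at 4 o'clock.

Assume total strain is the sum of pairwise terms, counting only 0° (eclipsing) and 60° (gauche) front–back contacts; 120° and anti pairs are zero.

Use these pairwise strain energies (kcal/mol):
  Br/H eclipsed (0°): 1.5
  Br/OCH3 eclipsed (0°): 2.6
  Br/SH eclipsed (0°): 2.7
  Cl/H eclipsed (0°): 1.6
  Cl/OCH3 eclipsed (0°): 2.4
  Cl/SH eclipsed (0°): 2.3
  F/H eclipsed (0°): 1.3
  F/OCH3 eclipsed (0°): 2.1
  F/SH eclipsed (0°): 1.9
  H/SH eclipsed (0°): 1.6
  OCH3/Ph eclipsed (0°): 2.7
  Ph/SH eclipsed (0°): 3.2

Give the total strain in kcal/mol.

This conformer (eclipsed): Br(0°)/SH(0°) eclipsed 2.7; F(120°)/H(120°) eclipsed 1.3; Cl(240°)/OCH3(240°) eclipsed 2.4 → 6.4 kcal/mol.

6.4 kcal/mol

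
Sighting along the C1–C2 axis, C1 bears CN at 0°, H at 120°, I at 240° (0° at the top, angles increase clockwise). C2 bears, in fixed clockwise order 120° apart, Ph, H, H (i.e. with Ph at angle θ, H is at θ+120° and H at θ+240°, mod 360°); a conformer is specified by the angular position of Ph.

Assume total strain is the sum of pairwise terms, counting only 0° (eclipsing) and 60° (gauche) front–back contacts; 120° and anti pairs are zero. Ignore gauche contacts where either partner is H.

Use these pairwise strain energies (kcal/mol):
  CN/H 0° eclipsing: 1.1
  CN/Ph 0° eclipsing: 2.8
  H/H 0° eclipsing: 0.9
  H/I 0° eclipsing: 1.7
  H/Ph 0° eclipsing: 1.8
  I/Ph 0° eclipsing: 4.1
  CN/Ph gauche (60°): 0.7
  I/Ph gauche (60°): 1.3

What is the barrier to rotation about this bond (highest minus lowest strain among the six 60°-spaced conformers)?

5.4 kcal/mol

Ph at 0° (eclipsed): CN(0°)/Ph(0°) eclipsed 2.8; H(120°)/H(120°) eclipsed 0.9; I(240°)/H(240°) eclipsed 1.7 → 5.4 kcal/mol.
Ph at 60° (staggered): CN(0°)/Ph(60°) gauche 0.7 → 0.7 kcal/mol.
Ph at 120° (eclipsed): CN(0°)/H(0°) eclipsed 1.1; H(120°)/Ph(120°) eclipsed 1.8; I(240°)/H(240°) eclipsed 1.7 → 4.6 kcal/mol.
Ph at 180° (staggered): I(240°)/Ph(180°) gauche 1.3 → 1.3 kcal/mol.
Ph at 240° (eclipsed): CN(0°)/H(0°) eclipsed 1.1; H(120°)/H(120°) eclipsed 0.9; I(240°)/Ph(240°) eclipsed 4.1 → 6.1 kcal/mol.
Ph at 300° (staggered): CN(0°)/Ph(300°) gauche 0.7; I(240°)/Ph(300°) gauche 1.3 → 2.0 kcal/mol.
Max at 240° (6.1 kcal/mol), min at 60° (0.7 kcal/mol); barrier = 5.4 kcal/mol.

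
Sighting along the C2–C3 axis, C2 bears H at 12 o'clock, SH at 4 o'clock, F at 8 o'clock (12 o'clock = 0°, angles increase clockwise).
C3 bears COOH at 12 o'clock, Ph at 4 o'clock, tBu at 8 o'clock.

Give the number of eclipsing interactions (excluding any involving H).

2

Non-H eclipsing pairs: SH(120°)/Ph(120°); F(240°)/tBu(240°) — 2 interactions.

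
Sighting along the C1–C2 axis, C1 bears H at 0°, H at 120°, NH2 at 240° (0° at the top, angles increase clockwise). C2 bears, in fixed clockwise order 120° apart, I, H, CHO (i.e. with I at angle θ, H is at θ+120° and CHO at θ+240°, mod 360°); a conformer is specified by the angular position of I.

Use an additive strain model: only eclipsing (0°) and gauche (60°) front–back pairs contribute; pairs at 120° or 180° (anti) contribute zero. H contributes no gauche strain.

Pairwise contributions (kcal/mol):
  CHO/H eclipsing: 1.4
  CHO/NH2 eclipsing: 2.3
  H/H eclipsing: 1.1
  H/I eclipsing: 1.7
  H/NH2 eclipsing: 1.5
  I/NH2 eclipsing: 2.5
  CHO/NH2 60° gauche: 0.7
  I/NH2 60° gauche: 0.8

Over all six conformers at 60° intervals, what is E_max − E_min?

4.4 kcal/mol

I at 0° (eclipsed): H–I eclipsed, H–H eclipsed, NH2–CHO eclipsed; 1.7 + 1.1 + 2.3 = 5.1 kcal/mol.
I at 60° (staggered): NH2–CHO gauche; 0.7 = 0.7 kcal/mol.
I at 120° (eclipsed): H–CHO eclipsed, H–I eclipsed, NH2–H eclipsed; 1.4 + 1.7 + 1.5 = 4.6 kcal/mol.
I at 180° (staggered): NH2–I gauche; 0.8 = 0.8 kcal/mol.
I at 240° (eclipsed): H–H eclipsed, H–CHO eclipsed, NH2–I eclipsed; 1.1 + 1.4 + 2.5 = 5.0 kcal/mol.
I at 300° (staggered): NH2–I gauche, NH2–CHO gauche; 0.8 + 0.7 = 1.5 kcal/mol.
Max at 0° (5.1 kcal/mol), min at 60° (0.7 kcal/mol); barrier = 4.4 kcal/mol.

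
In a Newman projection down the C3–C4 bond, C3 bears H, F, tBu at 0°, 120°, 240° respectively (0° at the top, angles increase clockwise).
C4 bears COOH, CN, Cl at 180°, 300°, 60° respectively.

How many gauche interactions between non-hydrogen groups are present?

Non-H gauche pairs: F(120°)/COOH(180°); F(120°)/Cl(60°); tBu(240°)/COOH(180°); tBu(240°)/CN(300°) — 4 interactions.

4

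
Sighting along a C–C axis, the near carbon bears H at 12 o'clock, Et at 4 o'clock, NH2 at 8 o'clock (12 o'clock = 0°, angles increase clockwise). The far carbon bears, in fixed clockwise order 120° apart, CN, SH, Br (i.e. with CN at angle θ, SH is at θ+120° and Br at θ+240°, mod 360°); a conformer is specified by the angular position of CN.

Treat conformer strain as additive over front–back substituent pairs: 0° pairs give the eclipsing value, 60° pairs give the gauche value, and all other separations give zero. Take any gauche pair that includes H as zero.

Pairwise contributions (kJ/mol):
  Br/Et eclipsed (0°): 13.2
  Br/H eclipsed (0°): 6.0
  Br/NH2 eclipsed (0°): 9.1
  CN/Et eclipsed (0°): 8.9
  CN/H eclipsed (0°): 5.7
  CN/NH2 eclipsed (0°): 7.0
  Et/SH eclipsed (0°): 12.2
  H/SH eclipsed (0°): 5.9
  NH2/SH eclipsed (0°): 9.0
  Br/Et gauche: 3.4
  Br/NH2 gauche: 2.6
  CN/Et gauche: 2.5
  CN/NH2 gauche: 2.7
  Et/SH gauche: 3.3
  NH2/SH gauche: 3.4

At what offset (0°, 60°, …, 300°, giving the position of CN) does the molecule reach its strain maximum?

CN at 0° (eclipsed): H–CN eclipsed, Et–SH eclipsed, NH2–Br eclipsed; 5.7 + 12.2 + 9.1 = 27.0 kJ/mol.
CN at 60° (staggered): Et–CN gauche, Et–SH gauche, NH2–SH gauche, NH2–Br gauche; 2.5 + 3.3 + 3.4 + 2.6 = 11.8 kJ/mol.
CN at 120° (eclipsed): H–Br eclipsed, Et–CN eclipsed, NH2–SH eclipsed; 6.0 + 8.9 + 9.0 = 23.9 kJ/mol.
CN at 180° (staggered): Et–CN gauche, Et–Br gauche, NH2–CN gauche, NH2–SH gauche; 2.5 + 3.4 + 2.7 + 3.4 = 12.0 kJ/mol.
CN at 240° (eclipsed): H–SH eclipsed, Et–Br eclipsed, NH2–CN eclipsed; 5.9 + 13.2 + 7.0 = 26.1 kJ/mol.
CN at 300° (staggered): Et–SH gauche, Et–Br gauche, NH2–CN gauche, NH2–Br gauche; 3.3 + 3.4 + 2.7 + 2.6 = 12.0 kJ/mol.
The maximum (27.0 kJ/mol) occurs with CN at 0°.

0°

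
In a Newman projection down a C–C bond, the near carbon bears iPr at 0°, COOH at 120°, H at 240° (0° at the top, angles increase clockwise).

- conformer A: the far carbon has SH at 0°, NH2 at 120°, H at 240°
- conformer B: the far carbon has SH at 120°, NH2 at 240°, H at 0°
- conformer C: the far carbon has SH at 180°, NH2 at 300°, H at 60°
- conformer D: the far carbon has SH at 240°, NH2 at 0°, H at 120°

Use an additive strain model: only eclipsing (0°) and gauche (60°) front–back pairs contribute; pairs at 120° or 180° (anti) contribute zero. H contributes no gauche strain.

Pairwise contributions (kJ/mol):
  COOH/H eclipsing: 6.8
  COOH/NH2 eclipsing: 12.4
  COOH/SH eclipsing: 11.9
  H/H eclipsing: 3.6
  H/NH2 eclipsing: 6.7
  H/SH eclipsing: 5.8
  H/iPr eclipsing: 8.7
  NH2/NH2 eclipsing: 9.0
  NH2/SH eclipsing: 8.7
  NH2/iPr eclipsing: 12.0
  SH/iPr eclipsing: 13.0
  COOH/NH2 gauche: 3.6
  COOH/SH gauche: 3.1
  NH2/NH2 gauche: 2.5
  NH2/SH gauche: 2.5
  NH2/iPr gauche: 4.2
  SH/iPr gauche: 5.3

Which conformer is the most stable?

A is eclipsed. iPr at 0° is eclipsed with SH at 0° (13.0); COOH at 120° is eclipsed with NH2 at 120° (12.4); H at 240° is eclipsed with H at 240° (3.6). Total 29.0 kJ/mol.
B is eclipsed. iPr at 0° is eclipsed with H at 0° (8.7); COOH at 120° is eclipsed with SH at 120° (11.9); H at 240° is eclipsed with NH2 at 240° (6.7). Total 27.3 kJ/mol.
C is staggered. iPr at 0° is gauche with NH2 at 300° (4.2); COOH at 120° is gauche with SH at 180° (3.1). Total 7.3 kJ/mol.
D is eclipsed. iPr at 0° is eclipsed with NH2 at 0° (12.0); COOH at 120° is eclipsed with H at 120° (6.8); H at 240° is eclipsed with SH at 240° (5.8). Total 24.6 kJ/mol.
C has the lowest total (7.3 kJ/mol).

C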